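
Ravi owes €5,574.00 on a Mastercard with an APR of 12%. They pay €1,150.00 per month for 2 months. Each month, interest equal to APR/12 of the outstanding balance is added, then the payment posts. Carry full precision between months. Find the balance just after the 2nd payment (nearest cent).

€3,374.54

Monthly rate r = 12%/12 = 1% = 0.01.
Each month: B ← B·(1+r) − €1,150.00.
Month 1: interest €55.74; balance after payment €4,479.74.
Month 2: interest €44.80; balance after payment €3,374.54.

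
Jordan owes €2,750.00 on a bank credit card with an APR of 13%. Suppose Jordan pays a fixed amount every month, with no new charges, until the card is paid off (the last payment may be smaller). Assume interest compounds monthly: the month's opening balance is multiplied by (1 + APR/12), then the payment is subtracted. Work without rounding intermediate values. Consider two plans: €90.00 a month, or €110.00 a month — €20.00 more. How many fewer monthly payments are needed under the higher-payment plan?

Monthly rate r = 13%/12 = 1.08333% = 0.0108333.
At €90.00/mo: n = ⌈−ln(1 − rB₀/P)/ln(1+r)⌉ = 38 payments (last €27.84); total interest = total paid − €2,750.00 = €607.84.
At €110.00/mo: 30 payments (last €34.59); total interest €474.59.
Payments saved = 38 − 30 = 8.

8 fewer payments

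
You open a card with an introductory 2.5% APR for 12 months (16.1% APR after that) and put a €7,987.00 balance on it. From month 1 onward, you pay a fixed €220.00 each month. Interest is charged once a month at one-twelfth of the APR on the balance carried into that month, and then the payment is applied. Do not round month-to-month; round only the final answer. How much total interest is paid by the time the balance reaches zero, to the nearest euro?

Promo months 1–12 at r₀ = 2.5%/12 = 0.00208333; months 13+ at r₁ = 16.1%/12 = 0.0134167.
After month 12: iterate B ← B·(1+r₀) − €220.00 for 12 months → €5,518.52.
Then at r₁ with €220.00/mo: n₂ = −ln(1 − r₁·B/P)/ln(1+r₁) ≈ 30.79 → 31 more payments.
Total paid = 42·€220.00 + €173.11 = €9,413.11; interest = €9,413.11 − €7,987.00 = €1,426.11.

€1,426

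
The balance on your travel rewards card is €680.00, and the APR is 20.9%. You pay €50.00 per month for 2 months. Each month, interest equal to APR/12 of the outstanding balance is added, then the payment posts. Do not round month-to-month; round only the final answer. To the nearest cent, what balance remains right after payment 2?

Monthly rate r = 20.9%/12 = 1.74167% = 0.0174167.
Each month: B ← B·(1+r) − €50.00.
Month 1: interest €11.84; balance after payment €641.84.
Month 2: interest €11.18; balance after payment €603.02.

€603.02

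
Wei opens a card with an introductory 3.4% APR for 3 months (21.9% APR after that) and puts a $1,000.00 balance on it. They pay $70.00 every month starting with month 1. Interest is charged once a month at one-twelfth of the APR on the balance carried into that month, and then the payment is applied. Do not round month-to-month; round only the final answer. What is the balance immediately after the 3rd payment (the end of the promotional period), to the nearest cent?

$797.93

Promo months 1–3 at r₀ = 3.4%/12 = 0.00283333; months 4+ at r₁ = 21.9%/12 = 0.01825.
After month 3: iterate B ← B·(1+r₀) − $70.00 for 3 months → $797.93.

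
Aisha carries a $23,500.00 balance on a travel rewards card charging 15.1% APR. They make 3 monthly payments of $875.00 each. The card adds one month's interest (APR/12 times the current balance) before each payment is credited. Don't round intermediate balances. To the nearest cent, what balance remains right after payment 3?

$21,740.17

Monthly rate r = 15.1%/12 = 1.25833% = 0.0125833.
Each month: B ← B·(1+r) − $875.00.
Month 1: interest $295.71; balance after payment $22,920.71.
Month 2: interest $288.42; balance after payment $22,334.13.
Month 3: interest $281.04; balance after payment $21,740.17.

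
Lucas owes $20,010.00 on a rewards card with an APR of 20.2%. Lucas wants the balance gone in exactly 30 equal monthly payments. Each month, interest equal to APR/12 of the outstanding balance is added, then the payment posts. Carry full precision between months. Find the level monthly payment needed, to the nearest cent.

Monthly rate r = 20.2%/12 = 1.68333% = 0.0168333.
Level-payment amortization: P = B₀·r / (1 − (1+r)^(−n)) = 20010.00·0.0168333 / (1 − 1.01683^(−30)).
Denominator 1 − (1+r)^(−30) = 0.393952364.
P = 336.835 / 0.393952364 ≈ 855.01.

$855.01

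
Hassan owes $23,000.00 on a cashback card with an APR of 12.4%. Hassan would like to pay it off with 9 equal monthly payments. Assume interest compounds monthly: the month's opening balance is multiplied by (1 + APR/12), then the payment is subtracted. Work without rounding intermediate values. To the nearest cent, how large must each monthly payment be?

Monthly rate r = 12.4%/12 = 1.03333% = 0.0103333.
Level-payment amortization: P = B₀·r / (1 − (1+r)^(−n)) = 23000.00·0.0103333 / (1 − 1.01033^(−9)).
Denominator 1 − (1+r)^(−9) = 0.0883715604.
P = 237.667 / 0.0883715604 ≈ 2689.40.

$2,689.40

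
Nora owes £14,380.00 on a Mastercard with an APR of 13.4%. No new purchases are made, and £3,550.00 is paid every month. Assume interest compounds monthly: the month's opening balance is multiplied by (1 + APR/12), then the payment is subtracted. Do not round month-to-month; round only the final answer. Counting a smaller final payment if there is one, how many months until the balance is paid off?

Monthly rate r = 13.4%/12 = 1.11667% = 0.0111667.
Recurrence: B ← B·(1+r) − £3,550.00.
Month 1: interest £160.58; balance after payment £10,990.58.
Month 2: interest £122.73; balance after payment £7,563.30.
Month 3: interest £84.46; balance after payment £4,097.76.
Month 4: interest £45.76; balance after payment £593.52.
Month 5: interest £6.63; balance after payment £0.00.

5 months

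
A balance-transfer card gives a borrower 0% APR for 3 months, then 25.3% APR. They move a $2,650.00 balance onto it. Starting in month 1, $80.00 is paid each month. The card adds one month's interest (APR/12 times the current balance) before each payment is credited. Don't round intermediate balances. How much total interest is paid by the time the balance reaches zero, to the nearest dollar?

$1,456

Promo months 1–3 at r₀ = 0%/12 = 0; months 4+ at r₁ = 25.3%/12 = 0.0210833.
After month 3 (no interest yet): B = $2,650.00 − 3·$80.00 = $2,410.00.
Then at r₁ with $80.00/mo: n₂ = −ln(1 − r₁·B/P)/ln(1+r₁) ≈ 48.32 → 49 more payments.
Total paid = 51·$80.00 + $26.06 = $4,106.06; interest = $4,106.06 − $2,650.00 = $1,456.06.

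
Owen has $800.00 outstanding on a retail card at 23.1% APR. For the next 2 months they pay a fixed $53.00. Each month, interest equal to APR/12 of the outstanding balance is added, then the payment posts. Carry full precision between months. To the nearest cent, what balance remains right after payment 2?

Monthly rate r = 23.1%/12 = 1.925% = 0.01925.
Each month: B ← B·(1+r) − $53.00.
Month 1: interest $15.40; balance after payment $762.40.
Month 2: interest $14.68; balance after payment $724.08.

$724.08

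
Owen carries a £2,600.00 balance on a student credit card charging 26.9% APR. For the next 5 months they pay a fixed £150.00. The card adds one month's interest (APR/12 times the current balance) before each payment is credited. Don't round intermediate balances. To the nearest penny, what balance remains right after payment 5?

£2,120.39

Monthly rate r = 26.9%/12 = 2.24167% = 0.0224167.
Each month: B ← B·(1+r) − £150.00.
Month 1: interest £58.28; balance after payment £2,508.28.
Month 2: interest £56.23; balance after payment £2,414.51.
Month 3: interest £54.13; balance after payment £2,318.64.
Month 4: interest £51.98; balance after payment £2,220.61.
Month 5: interest £49.78; balance after payment £2,120.39.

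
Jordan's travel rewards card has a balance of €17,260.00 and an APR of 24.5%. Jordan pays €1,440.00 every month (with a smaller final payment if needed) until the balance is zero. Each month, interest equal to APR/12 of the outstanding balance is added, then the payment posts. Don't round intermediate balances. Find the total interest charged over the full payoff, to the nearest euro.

€2,738

Monthly rate r = 24.5%/12 = 2.04167% = 0.0204167.
Payoff takes n = ⌈−ln(1 − rB₀/P)/ln(1+r)⌉ = ⌈13.887⌉ = 14 payments; the last is €1,278.12.
Total paid = 13·€1,440.00 + €1,278.12 = €19,998.12.
Total interest = total paid − principal = €19,998.12 − €17,260.00 = €2,738.12.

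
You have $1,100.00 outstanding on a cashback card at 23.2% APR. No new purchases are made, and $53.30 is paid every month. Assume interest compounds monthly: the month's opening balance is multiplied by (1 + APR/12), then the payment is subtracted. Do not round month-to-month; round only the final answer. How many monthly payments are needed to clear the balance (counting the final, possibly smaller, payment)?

Monthly rate r = 23.2%/12 = 1.93333% = 0.0193333.
Recurrence: B ← B·(1+r) − $53.30.
Month 1: interest $21.27; balance after payment $1,067.97.
Month 2: interest $20.65; balance after payment $1,035.31.
Closed form: n = −ln(1 − rB₀/P)/ln(1+r) = −ln(0.601)/ln(1.01933) ≈ 26.590, so the balance reaches zero during payment 27.

27 payments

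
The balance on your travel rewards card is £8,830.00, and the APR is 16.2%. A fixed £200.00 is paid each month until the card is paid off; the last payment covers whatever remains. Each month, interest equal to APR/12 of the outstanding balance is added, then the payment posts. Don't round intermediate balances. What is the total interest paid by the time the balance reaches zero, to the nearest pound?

£4,689

Monthly rate r = 16.2%/12 = 1.35% = 0.0135.
Payoff takes n = ⌈−ln(1 − rB₀/P)/ln(1+r)⌉ = ⌈67.593⌉ = 68 payments; the last is £118.94.
Total paid = 67·£200.00 + £118.94 = £13,518.94.
Total interest = total paid − principal = £13,518.94 − £8,830.00 = £4,688.94.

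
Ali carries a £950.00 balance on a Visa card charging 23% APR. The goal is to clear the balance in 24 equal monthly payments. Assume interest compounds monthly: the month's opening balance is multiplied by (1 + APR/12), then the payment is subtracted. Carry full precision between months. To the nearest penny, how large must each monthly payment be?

Monthly rate r = 23%/12 = 1.91667% = 0.0191667.
Level-payment amortization: P = B₀·r / (1 − (1+r)^(−n)) = 950.00·0.0191667 / (1 − 1.01917^(−24)).
Denominator 1 − (1+r)^(−24) = 0.365962513.
P = 18.2083 / 0.365962513 ≈ 49.75.

£49.75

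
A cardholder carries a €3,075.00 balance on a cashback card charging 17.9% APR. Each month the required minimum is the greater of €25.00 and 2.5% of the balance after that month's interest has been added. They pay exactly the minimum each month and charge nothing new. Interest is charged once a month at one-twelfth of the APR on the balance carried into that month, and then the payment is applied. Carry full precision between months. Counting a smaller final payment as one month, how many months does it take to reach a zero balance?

169 months

Monthly rate r = 17.9%/12 = 1.49167% = 0.0149167.
While 2.5% of the post-interest balance exceeds €25.00, each month B ← (B·(1+r))·(1 − 0.025), i.e. B shrinks by the factor (1+r)·0.975 = 0.98954.
This holds for months 1–109. Entering month 110 the balance is €977.82; 2.5% of the post-interest balance is now below €25.00, so the flat €25.00 minimum applies from here.
From month 110 a fixed €25.00 at rate r clears €977.82 in 60 more payments. Total: 109 + 60 = 169 months.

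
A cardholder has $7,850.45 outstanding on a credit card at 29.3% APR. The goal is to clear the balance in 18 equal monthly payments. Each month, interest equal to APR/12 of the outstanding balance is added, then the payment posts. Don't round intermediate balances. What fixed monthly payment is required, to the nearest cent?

Monthly rate r = 29.3%/12 = 2.44167% = 0.0244167.
Level-payment amortization: P = B₀·r / (1 − (1+r)^(−n)) = 7850.45·0.0244167 / (1 − 1.02442^(−18)).
Denominator 1 − (1+r)^(−18) = 0.352230404.
P = 191.682 / 0.352230404 ≈ 544.19.

$544.19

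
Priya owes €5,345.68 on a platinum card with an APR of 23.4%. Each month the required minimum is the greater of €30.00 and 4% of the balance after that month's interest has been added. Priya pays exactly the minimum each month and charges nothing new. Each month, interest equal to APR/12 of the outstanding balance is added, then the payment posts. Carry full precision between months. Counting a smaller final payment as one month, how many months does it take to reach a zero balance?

126 months

Monthly rate r = 23.4%/12 = 1.95% = 0.0195.
While 4% of the post-interest balance exceeds €30.00, each month B ← (B·(1+r))·(1 − 0.04), i.e. B shrinks by the factor (1+r)·0.96 = 0.97872.
This holds for months 1–93. Entering month 94 the balance is €723.17; 4% of the post-interest balance is now below €30.00, so the flat €30.00 minimum applies from here.
From month 94 a fixed €30.00 at rate r clears €723.17 in 33 more payments. Total: 93 + 33 = 126 months.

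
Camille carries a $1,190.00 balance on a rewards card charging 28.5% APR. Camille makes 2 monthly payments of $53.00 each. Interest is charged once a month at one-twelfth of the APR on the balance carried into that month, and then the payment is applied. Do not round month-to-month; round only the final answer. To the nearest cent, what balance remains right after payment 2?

Monthly rate r = 28.5%/12 = 2.375% = 0.02375.
Each month: B ← B·(1+r) − $53.00.
Month 1: interest $28.26; balance after payment $1,165.26.
Month 2: interest $27.67; balance after payment $1,139.94.

$1,139.94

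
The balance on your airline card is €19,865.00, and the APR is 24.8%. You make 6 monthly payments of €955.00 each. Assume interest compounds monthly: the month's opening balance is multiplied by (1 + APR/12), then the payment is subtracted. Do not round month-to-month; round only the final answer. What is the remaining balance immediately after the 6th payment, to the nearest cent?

€16,424.75

Monthly rate r = 24.8%/12 = 2.06667% = 0.0206667.
Each month: B ← B·(1+r) − €955.00.
Month 1: interest €410.54; balance after payment €19,320.54.
Month 2: interest €399.29; balance after payment €18,764.83.
Month 3: interest €387.81; balance after payment €18,197.64.
Month 4: interest €376.08; balance after payment €17,618.73.
Month 5: interest €364.12; balance after payment €17,027.85.
Month 6: interest €351.91; balance after payment €16,424.75.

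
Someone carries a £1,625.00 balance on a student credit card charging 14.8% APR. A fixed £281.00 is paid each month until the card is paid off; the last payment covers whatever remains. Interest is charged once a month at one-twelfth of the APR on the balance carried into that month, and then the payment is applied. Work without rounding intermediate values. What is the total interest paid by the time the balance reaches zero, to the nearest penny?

Monthly rate r = 14.8%/12 = 1.23333% = 0.0123333.
Payoff takes n = ⌈−ln(1 − rB₀/P)/ln(1+r)⌉ = ⌈6.036⌉ = 7 payments; the last is £10.30.
Total paid = 6·£281.00 + £10.30 = £1,696.30.
Total interest = total paid − principal = £1,696.30 − £1,625.00 = £71.30.

£71.30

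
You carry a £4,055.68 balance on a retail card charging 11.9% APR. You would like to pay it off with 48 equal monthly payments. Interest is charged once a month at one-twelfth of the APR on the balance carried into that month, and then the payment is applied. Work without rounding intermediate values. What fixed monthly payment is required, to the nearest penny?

£106.60

Monthly rate r = 11.9%/12 = 0.991667% = 0.00991667.
Level-payment amortization: P = B₀·r / (1 − (1+r)^(−n)) = 4055.68·0.00991667 / (1 − 1.00992^(−48)).
Denominator 1 − (1+r)^(−48) = 0.377278146.
P = 40.2188 / 0.377278146 ≈ 106.60.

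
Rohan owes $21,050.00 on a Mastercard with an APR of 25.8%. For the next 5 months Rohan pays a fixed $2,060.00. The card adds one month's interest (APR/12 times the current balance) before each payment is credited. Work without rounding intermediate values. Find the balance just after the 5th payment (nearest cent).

$12,659.77

Monthly rate r = 25.8%/12 = 2.15% = 0.0215.
Each month: B ← B·(1+r) − $2,060.00.
Month 1: interest $452.58; balance after payment $19,442.58.
Month 2: interest $418.02; balance after payment $17,800.59.
Month 3: interest $382.71; balance after payment $16,123.30.
Month 4: interest $346.65; balance after payment $14,409.95.
Month 5: interest $309.81; balance after payment $12,659.77.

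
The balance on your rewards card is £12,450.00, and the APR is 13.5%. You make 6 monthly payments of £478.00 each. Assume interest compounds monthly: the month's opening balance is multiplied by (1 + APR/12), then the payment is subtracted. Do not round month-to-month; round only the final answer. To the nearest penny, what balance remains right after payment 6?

Monthly rate r = 13.5%/12 = 1.125% = 0.01125.
Each month: B ← B·(1+r) − £478.00.
Month 1: interest £140.06; balance after payment £12,112.06.
Month 2: interest £136.26; balance after payment £11,770.32.
Month 3: interest £132.42; balance after payment £11,424.74.
Month 4: interest £128.53; balance after payment £11,075.27.
Month 5: interest £124.60; balance after payment £10,721.86.
Month 6: interest £120.62; balance after payment £10,364.49.

£10,364.49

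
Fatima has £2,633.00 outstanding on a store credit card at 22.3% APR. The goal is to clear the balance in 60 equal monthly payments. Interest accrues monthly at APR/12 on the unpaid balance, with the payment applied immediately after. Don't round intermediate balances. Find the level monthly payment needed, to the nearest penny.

Monthly rate r = 22.3%/12 = 1.85833% = 0.0185833.
Level-payment amortization: P = B₀·r / (1 − (1+r)^(−n)) = 2633.00·0.0185833 / (1 − 1.01858^(−60)).
Denominator 1 − (1+r)^(−60) = 0.668711731.
P = 48.9299 / 0.668711731 ≈ 73.17.

£73.17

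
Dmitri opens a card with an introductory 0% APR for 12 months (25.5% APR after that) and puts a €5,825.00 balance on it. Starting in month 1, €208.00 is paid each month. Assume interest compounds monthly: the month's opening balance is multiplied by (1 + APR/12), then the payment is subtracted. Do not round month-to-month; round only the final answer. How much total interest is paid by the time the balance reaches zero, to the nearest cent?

Promo months 1–12 at r₀ = 0%/12 = 0; months 13+ at r₁ = 25.5%/12 = 0.02125.
After month 12 (no interest yet): B = €5,825.00 − 12·€208.00 = €3,329.00.
Then at r₁ with €208.00/mo: n₂ = −ln(1 − r₁·B/P)/ln(1+r₁) ≈ 19.77 → 20 more payments.
Total paid = 31·€208.00 + €160.15 = €6,608.15; interest = €6,608.15 − €5,825.00 = €783.15.

€783.15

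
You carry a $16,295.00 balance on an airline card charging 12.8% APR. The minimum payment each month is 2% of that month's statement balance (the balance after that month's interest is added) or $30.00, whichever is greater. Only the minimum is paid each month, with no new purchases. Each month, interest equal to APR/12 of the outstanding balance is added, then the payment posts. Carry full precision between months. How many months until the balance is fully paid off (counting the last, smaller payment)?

321 months

Monthly rate r = 12.8%/12 = 1.06667% = 0.0106667.
While 2% of the post-interest balance exceeds $30.00, each month B ← (B·(1+r))·(1 − 0.02), i.e. B shrinks by the factor (1+r)·0.98 = 0.99045.
This holds for months 1–250. Entering month 251 the balance is $1,481.01; 2% of the post-interest balance is now below $30.00, so the flat $30.00 minimum applies from here.
From month 251 a fixed $30.00 at rate r clears $1,481.01 in 71 more payments. Total: 250 + 71 = 321 months.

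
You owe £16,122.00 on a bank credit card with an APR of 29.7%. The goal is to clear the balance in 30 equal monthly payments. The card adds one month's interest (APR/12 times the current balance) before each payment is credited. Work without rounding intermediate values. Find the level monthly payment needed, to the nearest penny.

Monthly rate r = 29.7%/12 = 2.475% = 0.02475.
Level-payment amortization: P = B₀·r / (1 − (1+r)^(−n)) = 16122.00·0.02475 / (1 − 1.02475^(−30)).
Denominator 1 − (1+r)^(−30) = 0.519755732.
P = 399.019 / 0.519755732 ≈ 767.71.

£767.71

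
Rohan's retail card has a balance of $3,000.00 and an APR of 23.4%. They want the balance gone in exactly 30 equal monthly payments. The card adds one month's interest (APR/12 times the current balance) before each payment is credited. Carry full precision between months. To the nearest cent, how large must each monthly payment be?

$133.03

Monthly rate r = 23.4%/12 = 1.95% = 0.0195.
Level-payment amortization: P = B₀·r / (1 − (1+r)^(−n)) = 3000.00·0.0195 / (1 − 1.0195^(−30)).
Denominator 1 − (1+r)^(−30) = 0.439748412.
P = 58.5 / 0.439748412 ≈ 133.03.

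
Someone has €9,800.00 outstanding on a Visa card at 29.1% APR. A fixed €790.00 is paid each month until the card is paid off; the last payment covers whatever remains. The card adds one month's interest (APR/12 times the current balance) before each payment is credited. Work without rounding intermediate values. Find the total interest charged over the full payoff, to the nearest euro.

€1,999

Monthly rate r = 29.1%/12 = 2.425% = 0.02425.
Payoff takes n = ⌈−ln(1 − rB₀/P)/ln(1+r)⌉ = ⌈14.935⌉ = 15 payments; the last is €739.19.
Total paid = 14·€790.00 + €739.19 = €11,799.19.
Total interest = total paid − principal = €11,799.19 − €9,800.00 = €1,999.19.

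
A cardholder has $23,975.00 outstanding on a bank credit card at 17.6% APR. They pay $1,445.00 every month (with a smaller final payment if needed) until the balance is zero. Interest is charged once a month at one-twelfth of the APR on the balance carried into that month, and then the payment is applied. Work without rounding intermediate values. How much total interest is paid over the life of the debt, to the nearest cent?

$3,700.17

Monthly rate r = 17.6%/12 = 1.46667% = 0.0146667.
Payoff takes n = ⌈−ln(1 − rB₀/P)/ln(1+r)⌉ = ⌈19.151⌉ = 20 payments; the last is $220.17.
Total paid = 19·$1,445.00 + $220.17 = $27,675.17.
Total interest = total paid − principal = $27,675.17 − $23,975.00 = $3,700.17.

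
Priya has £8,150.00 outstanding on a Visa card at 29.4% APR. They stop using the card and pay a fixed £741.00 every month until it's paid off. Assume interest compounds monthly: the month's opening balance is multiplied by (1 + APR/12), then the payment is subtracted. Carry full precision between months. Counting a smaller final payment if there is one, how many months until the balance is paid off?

Monthly rate r = 29.4%/12 = 2.45% = 0.0245.
Recurrence: B ← B·(1+r) − £741.00.
Month 1: interest £199.67; balance after payment £7,608.67.
Month 2: interest £186.41; balance after payment £7,054.09.
Closed form: n = −ln(1 − rB₀/P)/ln(1+r) = −ln(0.73053)/ln(1.0245) ≈ 12.972, so the balance reaches zero during payment 13.

13 months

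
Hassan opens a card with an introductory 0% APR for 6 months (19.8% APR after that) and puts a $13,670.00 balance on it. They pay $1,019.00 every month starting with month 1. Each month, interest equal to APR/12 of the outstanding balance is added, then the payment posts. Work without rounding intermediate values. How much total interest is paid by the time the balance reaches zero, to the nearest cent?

$570.29

Promo months 1–6 at r₀ = 0%/12 = 0; months 7+ at r₁ = 19.8%/12 = 0.0165.
After month 6 (no interest yet): B = $13,670.00 − 6·$1,019.00 = $7,556.00.
Then at r₁ with $1,019.00/mo: n₂ = −ln(1 − r₁·B/P)/ln(1+r₁) ≈ 7.97 → 8 more payments.
Total paid = 13·$1,019.00 + $993.29 = $14,240.29; interest = $14,240.29 − $13,670.00 = $570.29.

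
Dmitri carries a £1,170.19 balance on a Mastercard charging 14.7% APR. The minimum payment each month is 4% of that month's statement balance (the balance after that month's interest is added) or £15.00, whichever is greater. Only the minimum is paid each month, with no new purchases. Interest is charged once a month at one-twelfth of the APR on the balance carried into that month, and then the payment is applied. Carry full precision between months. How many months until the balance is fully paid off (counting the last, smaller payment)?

70 months

Monthly rate r = 14.7%/12 = 1.225% = 0.01225.
While 4% of the post-interest balance exceeds £15.00, each month B ← (B·(1+r))·(1 − 0.04), i.e. B shrinks by the factor (1+r)·0.96 = 0.97176.
This holds for months 1–41. Entering month 42 the balance is £361.56; 4% of the post-interest balance is now below £15.00, so the flat £15.00 minimum applies from here.
From month 42 a fixed £15.00 at rate r clears £361.56 in 29 more payments. Total: 41 + 29 = 70 months.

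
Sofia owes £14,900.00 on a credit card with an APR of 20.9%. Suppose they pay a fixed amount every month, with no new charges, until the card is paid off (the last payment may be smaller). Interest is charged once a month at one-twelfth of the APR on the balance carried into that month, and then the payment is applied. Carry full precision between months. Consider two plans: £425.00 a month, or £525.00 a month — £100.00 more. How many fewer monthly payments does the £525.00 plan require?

15 fewer payments

Monthly rate r = 20.9%/12 = 1.74167% = 0.0174167.
At £425.00/mo: n = ⌈−ln(1 − rB₀/P)/ln(1+r)⌉ = 55 payments (last £265.82); total interest = total paid − £14,900.00 = £8,315.82.
At £525.00/mo: 40 payments (last £256.91); total interest £5,831.91.
Payments saved = 55 − 40 = 15.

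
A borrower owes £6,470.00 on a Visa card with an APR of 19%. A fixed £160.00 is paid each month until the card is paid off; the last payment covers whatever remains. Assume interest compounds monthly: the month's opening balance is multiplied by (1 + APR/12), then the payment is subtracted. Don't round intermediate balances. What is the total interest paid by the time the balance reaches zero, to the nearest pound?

£3,943

Monthly rate r = 19%/12 = 1.58333% = 0.0158333.
Payoff takes n = ⌈−ln(1 − rB₀/P)/ln(1+r)⌉ = ⌈65.081⌉ = 66 payments; the last is £13.04.
Total paid = 65·£160.00 + £13.04 = £10,413.04.
Total interest = total paid − principal = £10,413.04 − £6,470.00 = £3,943.04.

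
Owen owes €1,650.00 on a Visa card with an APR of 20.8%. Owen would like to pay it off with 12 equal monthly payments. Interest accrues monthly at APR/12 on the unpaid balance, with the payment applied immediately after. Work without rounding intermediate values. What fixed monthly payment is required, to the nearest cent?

€153.48

Monthly rate r = 20.8%/12 = 1.73333% = 0.0173333.
Level-payment amortization: P = B₀·r / (1 − (1+r)^(−n)) = 1650.00·0.0173333 / (1 − 1.01733^(−12)).
Denominator 1 − (1+r)^(−12) = 0.186344236.
P = 28.6 / 0.186344236 ≈ 153.48.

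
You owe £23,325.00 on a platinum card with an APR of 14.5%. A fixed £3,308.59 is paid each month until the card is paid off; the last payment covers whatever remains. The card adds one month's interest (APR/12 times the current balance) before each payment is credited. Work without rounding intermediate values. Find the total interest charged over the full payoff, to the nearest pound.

£1,206

Monthly rate r = 14.5%/12 = 1.20833% = 0.0120833.
Payoff takes n = ⌈−ln(1 − rB₀/P)/ln(1+r)⌉ = ⌈7.413⌉ = 8 payments; the last is £1,370.45.
Total paid = 7·£3,308.59 + £1,370.45 = £24,530.58.
Total interest = total paid − principal = £24,530.58 − £23,325.00 = £1,205.58.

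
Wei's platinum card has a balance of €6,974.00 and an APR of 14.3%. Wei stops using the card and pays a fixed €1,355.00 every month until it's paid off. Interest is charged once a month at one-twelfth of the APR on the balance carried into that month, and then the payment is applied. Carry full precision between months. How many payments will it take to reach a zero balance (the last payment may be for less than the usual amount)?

Monthly rate r = 14.3%/12 = 1.19167% = 0.0119167.
Recurrence: B ← B·(1+r) − €1,355.00.
Month 1: interest €83.11; balance after payment €5,702.11.
Month 2: interest €67.95; balance after payment €4,415.06.
Month 3: interest €52.61; balance after payment €3,112.67.
Month 4: interest €37.09; balance after payment €1,794.76.
Month 5: interest €21.39; balance after payment €461.15.
Month 6: interest €5.50; balance after payment €0.00.

6 months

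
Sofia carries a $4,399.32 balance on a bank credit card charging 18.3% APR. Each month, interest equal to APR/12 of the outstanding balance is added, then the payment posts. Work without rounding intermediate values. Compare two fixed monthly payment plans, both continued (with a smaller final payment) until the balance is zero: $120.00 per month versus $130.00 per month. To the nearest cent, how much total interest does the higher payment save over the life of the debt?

$258.39

Monthly rate r = 18.3%/12 = 1.525% = 0.01525.
At $120.00/mo: n = ⌈−ln(1 − rB₀/P)/ln(1+r)⌉ = 55 payments (last $12.84); total interest = total paid − $4,399.32 = $2,093.52.
At $130.00/mo: 48 payments (last $124.45); total interest $1,835.13.
Interest saved = $2,093.52 − $1,835.13 = $258.39.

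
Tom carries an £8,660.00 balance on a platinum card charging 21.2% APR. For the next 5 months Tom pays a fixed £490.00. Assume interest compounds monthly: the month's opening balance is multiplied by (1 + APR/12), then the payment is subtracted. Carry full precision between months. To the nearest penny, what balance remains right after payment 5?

Monthly rate r = 21.2%/12 = 1.76667% = 0.0176667.
Each month: B ← B·(1+r) − £490.00.
Month 1: interest £152.99; balance after payment £8,322.99.
Month 2: interest £147.04; balance after payment £7,980.03.
Month 3: interest £140.98; balance after payment £7,631.01.
Month 4: interest £134.81; balance after payment £7,275.83.
Month 5: interest £128.54; balance after payment £6,914.37.

£6,914.37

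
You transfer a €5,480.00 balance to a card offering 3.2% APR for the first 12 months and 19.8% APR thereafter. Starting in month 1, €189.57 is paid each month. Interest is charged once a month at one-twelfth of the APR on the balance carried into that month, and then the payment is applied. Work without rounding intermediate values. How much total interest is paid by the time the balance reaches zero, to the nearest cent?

Promo months 1–12 at r₀ = 3.2%/12 = 0.00266667; months 13+ at r₁ = 19.8%/12 = 0.0165.
After month 12: iterate B ← B·(1+r₀) − €189.57 for 12 months → €3,349.45.
Then at r₁ with €189.57/mo: n₂ = −ln(1 − r₁·B/P)/ln(1+r₁) ≈ 21.06 → 22 more payments.
Total paid = 33·€189.57 + €11.44 = €6,267.25; interest = €6,267.25 − €5,480.00 = €787.25.

€787.25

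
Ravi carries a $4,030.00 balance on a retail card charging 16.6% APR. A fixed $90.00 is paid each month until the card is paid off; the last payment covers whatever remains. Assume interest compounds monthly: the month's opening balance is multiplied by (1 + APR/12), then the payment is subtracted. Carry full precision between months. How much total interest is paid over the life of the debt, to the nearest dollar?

Monthly rate r = 16.6%/12 = 1.38333% = 0.0138333.
Payoff takes n = ⌈−ln(1 − rB₀/P)/ln(1+r)⌉ = ⌈70.319⌉ = 71 payments; the last is $28.81.
Total paid = 70·$90.00 + $28.81 = $6,328.81.
Total interest = total paid − principal = $6,328.81 − $4,030.00 = $2,298.81.

$2,299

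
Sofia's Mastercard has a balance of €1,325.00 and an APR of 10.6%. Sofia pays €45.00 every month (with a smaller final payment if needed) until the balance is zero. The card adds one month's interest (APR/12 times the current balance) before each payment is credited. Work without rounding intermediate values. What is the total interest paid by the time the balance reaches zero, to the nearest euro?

€216

Monthly rate r = 10.6%/12 = 0.883333% = 0.00883333.
Payoff takes n = ⌈−ln(1 − rB₀/P)/ln(1+r)⌉ = ⌈34.252⌉ = 35 payments; the last is €11.37.
Total paid = 34·€45.00 + €11.37 = €1,541.37.
Total interest = total paid − principal = €1,541.37 − €1,325.00 = €216.37.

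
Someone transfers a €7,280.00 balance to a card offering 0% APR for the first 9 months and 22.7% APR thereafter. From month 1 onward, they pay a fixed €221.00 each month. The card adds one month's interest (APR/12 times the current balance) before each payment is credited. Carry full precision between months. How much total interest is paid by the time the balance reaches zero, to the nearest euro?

€1,822

Promo months 1–9 at r₀ = 0%/12 = 0; months 10+ at r₁ = 22.7%/12 = 0.0189167.
After month 9 (no interest yet): B = €7,280.00 − 9·€221.00 = €5,291.00.
Then at r₁ with €221.00/mo: n₂ = −ln(1 − r₁·B/P)/ln(1+r₁) ≈ 32.18 → 33 more payments.
Total paid = 41·€221.00 + €40.66 = €9,101.66; interest = €9,101.66 − €7,280.00 = €1,821.66.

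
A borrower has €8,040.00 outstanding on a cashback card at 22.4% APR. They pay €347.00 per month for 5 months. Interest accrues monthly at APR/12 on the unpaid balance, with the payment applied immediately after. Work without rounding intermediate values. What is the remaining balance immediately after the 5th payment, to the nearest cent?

Monthly rate r = 22.4%/12 = 1.86667% = 0.0186667.
Each month: B ← B·(1+r) − €347.00.
Month 1: interest €150.08; balance after payment €7,843.08.
Month 2: interest €146.40; balance after payment €7,642.48.
Month 3: interest €142.66; balance after payment €7,438.14.
Month 4: interest €138.85; balance after payment €7,229.99.
Month 5: interest €134.96; balance after payment €7,017.95.

€7,017.95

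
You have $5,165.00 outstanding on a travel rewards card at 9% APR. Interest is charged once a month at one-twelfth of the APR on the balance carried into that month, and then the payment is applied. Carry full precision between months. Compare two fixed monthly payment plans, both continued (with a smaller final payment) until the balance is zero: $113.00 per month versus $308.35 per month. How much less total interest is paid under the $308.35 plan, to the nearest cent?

$808.30

Monthly rate r = 9%/12 = 0.75% = 0.0075.
At $113.00/mo: n = ⌈−ln(1 − rB₀/P)/ln(1+r)⌉ = 57 payments (last $20.46); total interest = total paid − $5,165.00 = $1,183.46.
At $308.35/mo: 18 payments (last $298.21); total interest $375.16.
Interest saved = $1,183.46 − $375.16 = $808.30.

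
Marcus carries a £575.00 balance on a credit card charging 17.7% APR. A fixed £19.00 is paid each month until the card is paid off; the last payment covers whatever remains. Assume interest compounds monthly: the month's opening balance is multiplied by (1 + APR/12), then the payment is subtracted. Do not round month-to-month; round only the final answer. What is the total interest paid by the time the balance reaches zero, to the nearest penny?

Monthly rate r = 17.7%/12 = 1.475% = 0.01475.
Payoff takes n = ⌈−ln(1 − rB₀/P)/ln(1+r)⌉ = ⌈40.382⌉ = 41 payments; the last is £7.28.
Total paid = 40·£19.00 + £7.28 = £767.28.
Total interest = total paid − principal = £767.28 − £575.00 = £192.28.

£192.28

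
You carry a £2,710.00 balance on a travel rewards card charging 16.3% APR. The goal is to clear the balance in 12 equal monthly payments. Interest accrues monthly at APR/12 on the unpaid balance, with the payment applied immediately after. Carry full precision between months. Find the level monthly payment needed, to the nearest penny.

Monthly rate r = 16.3%/12 = 1.35833% = 0.0135833.
Level-payment amortization: P = B₀·r / (1 − (1+r)^(−n)) = 2710.00·0.0135833 / (1 − 1.01358^(−12)).
Denominator 1 − (1+r)^(−12) = 0.149476198.
P = 36.8108 / 0.149476198 ≈ 246.27.

£246.27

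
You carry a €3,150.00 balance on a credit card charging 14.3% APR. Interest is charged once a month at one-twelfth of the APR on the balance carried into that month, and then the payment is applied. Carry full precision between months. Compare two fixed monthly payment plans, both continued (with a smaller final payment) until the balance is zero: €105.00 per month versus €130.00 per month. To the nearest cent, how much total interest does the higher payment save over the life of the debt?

€181.98

Monthly rate r = 14.3%/12 = 1.19167% = 0.0119167.
At €105.00/mo: n = ⌈−ln(1 − rB₀/P)/ln(1+r)⌉ = 38 payments (last €36.29); total interest = total paid − €3,150.00 = €771.29.
At €130.00/mo: 29 payments (last €99.31); total interest €589.31.
Interest saved = €771.29 − €589.31 = €181.98.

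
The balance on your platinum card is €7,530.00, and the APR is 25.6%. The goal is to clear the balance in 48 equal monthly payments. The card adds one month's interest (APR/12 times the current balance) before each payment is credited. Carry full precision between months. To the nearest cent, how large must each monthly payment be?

€252.20

Monthly rate r = 25.6%/12 = 2.13333% = 0.0213333.
Level-payment amortization: P = B₀·r / (1 − (1+r)^(−n)) = 7530.00·0.0213333 / (1 − 1.02133^(−48)).
Denominator 1 − (1+r)^(−48) = 0.636955635.
P = 160.64 / 0.636955635 ≈ 252.20.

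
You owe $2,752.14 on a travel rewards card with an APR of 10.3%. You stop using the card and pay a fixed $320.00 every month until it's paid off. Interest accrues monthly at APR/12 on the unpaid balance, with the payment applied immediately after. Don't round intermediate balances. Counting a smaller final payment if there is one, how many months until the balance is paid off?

9 months

Monthly rate r = 10.3%/12 = 0.858333% = 0.00858333.
Recurrence: B ← B·(1+r) − $320.00.
Month 1: interest $23.62; balance after payment $2,455.76.
Month 2: interest $21.08; balance after payment $2,156.84.
Closed form: n = −ln(1 − rB₀/P)/ln(1+r) = −ln(0.92618)/ln(1.00858) ≈ 8.973, so the balance reaches zero during payment 9.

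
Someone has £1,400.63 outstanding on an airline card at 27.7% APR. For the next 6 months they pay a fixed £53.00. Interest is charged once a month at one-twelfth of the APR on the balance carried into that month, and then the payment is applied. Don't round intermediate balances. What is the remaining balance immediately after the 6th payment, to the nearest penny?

£1,269.24

Monthly rate r = 27.7%/12 = 2.30833% = 0.0230833.
Each month: B ← B·(1+r) − £53.00.
Month 1: interest £32.33; balance after payment £1,379.96.
Month 2: interest £31.85; balance after payment £1,358.82.
Month 3: interest £31.37; balance after payment £1,337.18.
Month 4: interest £30.87; balance after payment £1,315.05.
Month 5: interest £30.36; balance after payment £1,292.40.
Month 6: interest £29.83; balance after payment £1,269.24.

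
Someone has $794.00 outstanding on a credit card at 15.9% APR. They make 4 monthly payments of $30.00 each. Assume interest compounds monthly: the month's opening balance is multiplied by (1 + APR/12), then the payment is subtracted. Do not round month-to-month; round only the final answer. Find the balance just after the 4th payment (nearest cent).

Monthly rate r = 15.9%/12 = 1.325% = 0.01325.
Each month: B ← B·(1+r) − $30.00.
Month 1: interest $10.52; balance after payment $774.52.
Month 2: interest $10.26; balance after payment $754.78.
Month 3: interest $10.00; balance after payment $734.78.
Month 4: interest $9.74; balance after payment $714.52.

$714.52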